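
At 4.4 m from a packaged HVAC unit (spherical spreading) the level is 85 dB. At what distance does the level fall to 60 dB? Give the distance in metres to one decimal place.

For a point source L₁ − L₂ = 20·log₁₀(r₂/r₁), so r₂ = r₁·10^((L₁−L₂)/20).
r₂ = 4.4·10^((85−60)/20) = 4.4·10^(25.0/20) = 78.24 m.

78.2 m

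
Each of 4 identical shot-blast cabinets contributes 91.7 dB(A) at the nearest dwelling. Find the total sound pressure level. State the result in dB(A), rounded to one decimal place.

97.7 dB(A)

N identical incoherent sources raise the level by 10·log₁₀ N.
L_total = 91.7 + 10·log₁₀(4) = 91.7 + 6.021 = 97.72 dB(A).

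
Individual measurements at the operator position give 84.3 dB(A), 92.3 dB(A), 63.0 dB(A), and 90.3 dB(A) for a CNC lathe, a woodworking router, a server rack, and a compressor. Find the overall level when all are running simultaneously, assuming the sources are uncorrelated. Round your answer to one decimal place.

For uncorrelated sources the intensities add, so convert each level to linear form, sum, and take 10·log₁₀ of the total.
Σ 10^(L/10) = 10^(84.3/10) + 10^(92.3/10) + 10^(63.0/10) + 10^(90.3/10) = 3.041e+09.
L_total = 10·log₁₀(3.041e+09) = 94.83 dB(A).

94.8 dB(A)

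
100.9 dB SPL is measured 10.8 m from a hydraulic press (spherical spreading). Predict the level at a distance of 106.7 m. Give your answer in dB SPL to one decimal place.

For a point source, L₂ = L₁ − 20·log₁₀(r₂/r₁).
L₂ = 100.9 − 20·log₁₀(106.7/10.8) = 100.9 − 19.895 = 81.01 dB SPL.

81.0 dB SPL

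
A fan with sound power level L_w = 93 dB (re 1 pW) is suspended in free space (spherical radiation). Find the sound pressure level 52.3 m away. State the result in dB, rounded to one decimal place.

47.6 dB

Free-field spherical radiation: L_p = L_w − 10·log₁₀(4π·r²), r = 52.3 m.
4π·r² = 3.437e+04 m², 10·log₁₀ of that is 45.362 dB.
L_p = 93 − 45.362 = 47.64 dB.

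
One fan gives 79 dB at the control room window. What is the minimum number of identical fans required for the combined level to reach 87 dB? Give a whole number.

7

The shortfall is 87 − 79 = 8.0 dB, and N units add 10·log₁₀ N, so need 10·log₁₀ N ≥ 8.0.
N ≥ 10^(8.0/10) = 6.310, so N = 7.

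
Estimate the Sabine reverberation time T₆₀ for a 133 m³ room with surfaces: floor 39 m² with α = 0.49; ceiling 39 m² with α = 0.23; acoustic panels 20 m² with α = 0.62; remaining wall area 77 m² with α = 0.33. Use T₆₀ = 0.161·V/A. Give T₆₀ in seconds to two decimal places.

0.32 s

Summing Sᵢαᵢ: 39·0.49 + 39·0.23 + 20·0.62 + 77·0.33 = 65.89 m².
T₆₀ = 0.161 × 133 / 65.89 = 0.325 s.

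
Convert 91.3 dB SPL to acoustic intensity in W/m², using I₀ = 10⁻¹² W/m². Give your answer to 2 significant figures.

I = I₀·10^(L/10) = 10⁻¹² × 10^(91.3/10) = 10^(-2.870).

0.0013 W/m²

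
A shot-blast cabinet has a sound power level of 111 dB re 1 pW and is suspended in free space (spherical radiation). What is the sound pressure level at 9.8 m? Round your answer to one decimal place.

Free-field spherical radiation: L_p = L_w − 10·log₁₀(4π·r²), r = 9.8 m.
4π·r² = 1207 m², 10·log₁₀ of that is 30.817 dB.
L_p = 111 − 30.817 = 80.18 dB.

80.2 dB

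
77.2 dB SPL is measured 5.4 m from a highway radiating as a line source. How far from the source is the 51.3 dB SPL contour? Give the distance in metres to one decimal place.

For a line source L₁ − L₂ = 10·log₁₀(r₂/r₁), so r₂ = r₁·10^((L₁−L₂)/10).
r₂ = 5.4·10^((77.2−51.3)/10) = 5.4·10^(25.9/10) = 2100.84 m.

2100.8 m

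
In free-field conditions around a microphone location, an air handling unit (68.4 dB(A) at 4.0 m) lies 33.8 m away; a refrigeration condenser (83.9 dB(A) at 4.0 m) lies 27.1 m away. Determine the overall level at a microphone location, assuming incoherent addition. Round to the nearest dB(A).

67 dB(A)

Apply inverse-square spreading to bring every level to the receiver, then sum 10^(L/10).
air handling unit: 68.4 − 20·log₁₀(33.8/4.0) = 68.4 − 18.54 = 49.86 dB(A).
refrigeration condenser: 83.9 − 20·log₁₀(27.1/4.0) = 83.9 − 16.62 = 67.28 dB(A).
Σ 10^(L/10) = 5.445e+06 → L_total = 10·log₁₀(5.445e+06) = 67.36 dB(A).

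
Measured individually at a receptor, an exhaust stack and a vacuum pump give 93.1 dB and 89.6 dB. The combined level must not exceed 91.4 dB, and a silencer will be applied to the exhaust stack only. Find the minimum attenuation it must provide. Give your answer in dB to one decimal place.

Fixed contribution from the other source: Σ 10^(L/10) = 10^(89.6/10) = 9.120e+08 (89.60 dB).
The limit corresponds to 10^(91.4/10) = 1.380e+09; subtracting the fixed part leaves 4.684e+08 for the exhaust stack, i.e. 86.71 dB.
Required insertion loss = 93.1 − 86.71 = 6.39 dB.

6.4 dB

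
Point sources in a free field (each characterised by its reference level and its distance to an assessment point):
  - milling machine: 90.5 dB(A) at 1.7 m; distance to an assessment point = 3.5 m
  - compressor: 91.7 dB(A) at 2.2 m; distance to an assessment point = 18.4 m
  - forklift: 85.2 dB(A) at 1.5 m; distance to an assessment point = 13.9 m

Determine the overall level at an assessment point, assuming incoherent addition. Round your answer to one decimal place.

84.6 dB(A)

Apply inverse-square spreading to bring every level to the receiver, then sum 10^(L/10).
milling machine: 90.5 − 20·log₁₀(3.5/1.7) = 90.5 − 6.27 = 84.23 dB(A).
compressor: 91.7 − 20·log₁₀(18.4/2.2) = 91.7 − 18.45 = 73.25 dB(A).
forklift: 85.2 − 20·log₁₀(13.9/1.5) = 85.2 − 19.34 = 65.86 dB(A).
Σ 10^(L/10) = 2.897e+08 → L_total = 10·log₁₀(2.897e+08) = 84.62 dB(A).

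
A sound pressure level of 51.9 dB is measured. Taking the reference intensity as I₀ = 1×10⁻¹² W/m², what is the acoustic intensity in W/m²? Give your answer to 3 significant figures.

I/I₀ = 10^(51.9/10) = 1.549e+05, so I = 1.549e+05 × 10⁻¹² W/m².

1.55e-07 W/m²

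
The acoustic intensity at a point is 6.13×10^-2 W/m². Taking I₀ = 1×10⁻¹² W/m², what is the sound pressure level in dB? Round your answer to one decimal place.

L = 10·log₁₀(I/I₀) = 10·log₁₀(6.13×10^-2/10⁻¹²) = 10·log₁₀(6.13×10^10).
L = 10·(0.7875 + 10) = 107.87 dB.

107.9 dB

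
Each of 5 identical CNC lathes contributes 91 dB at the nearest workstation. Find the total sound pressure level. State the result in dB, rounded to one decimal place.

N identical incoherent sources raise the level by 10·log₁₀ N.
L_total = 91 + 10·log₁₀(5) = 91 + 6.990 = 97.99 dB.

98.0 dB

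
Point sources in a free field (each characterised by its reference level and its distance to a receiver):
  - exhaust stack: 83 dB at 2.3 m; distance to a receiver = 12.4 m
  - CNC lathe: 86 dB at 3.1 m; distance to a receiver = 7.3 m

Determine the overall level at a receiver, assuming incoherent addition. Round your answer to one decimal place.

79.0 dB

Apply inverse-square spreading to bring every level to the receiver, then sum 10^(L/10).
exhaust stack: 83 − 20·log₁₀(12.4/2.3) = 83 − 14.63 = 68.37 dB.
CNC lathe: 86 − 20·log₁₀(7.3/3.1) = 86 − 7.44 = 78.56 dB.
Σ 10^(L/10) = 7.866e+07 → L_total = 10·log₁₀(7.866e+07) = 78.96 dB.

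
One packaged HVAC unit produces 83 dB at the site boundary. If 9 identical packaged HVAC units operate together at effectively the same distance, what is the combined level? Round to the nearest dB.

N identical incoherent sources raise the level by 10·log₁₀ N.
L_total = 83 + 10·log₁₀(9) = 83 + 9.542 = 92.54 dB.

93 dB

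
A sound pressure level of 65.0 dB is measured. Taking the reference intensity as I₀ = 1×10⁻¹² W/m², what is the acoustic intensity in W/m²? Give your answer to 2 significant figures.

3.2e-06 W/m²

I/I₀ = 10^(65.0/10) = 3.162e+06, so I = 3.162e+06 × 10⁻¹² W/m².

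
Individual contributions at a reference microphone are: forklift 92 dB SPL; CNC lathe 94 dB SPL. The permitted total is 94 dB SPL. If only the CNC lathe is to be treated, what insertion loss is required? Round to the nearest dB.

4 dB

Everything except the CNC lathe sums to 10^(92/10) = 1.585e+09 in linear terms, 92.00 dB SPL.
To meet 94 dB SPL overall, the treated CNC lathe may contribute at most 10^(94/10) − 1.585e+09 = 9.270e+08, i.e. 89.67 dB SPL.
So the CNC lathe must be reduced from 94 to 89.67 dB SPL: IL = 4.33 dB.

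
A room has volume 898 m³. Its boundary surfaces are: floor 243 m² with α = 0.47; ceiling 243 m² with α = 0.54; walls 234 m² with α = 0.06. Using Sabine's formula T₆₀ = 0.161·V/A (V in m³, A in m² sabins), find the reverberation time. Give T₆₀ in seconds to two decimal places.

Total absorption A = 243·0.47 + 243·0.54 + 234·0.06 = 259.47 m² sabins.
T₆₀ = 0.161 × 898 / 259.47 = 0.557 s.

0.56 s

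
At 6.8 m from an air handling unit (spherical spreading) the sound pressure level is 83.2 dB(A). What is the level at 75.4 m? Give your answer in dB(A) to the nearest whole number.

62 dB(A)

Spherical spreading from a point source gives a 20·log₁₀(r₂/r₁) drop.
L₂ = 83.2 − 20·log₁₀(75.4/6.8) = 83.2 − 20.897 = 62.30 dB(A).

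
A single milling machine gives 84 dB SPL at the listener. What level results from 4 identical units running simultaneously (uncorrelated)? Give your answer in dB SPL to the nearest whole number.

90 dB SPL

N identical incoherent sources raise the level by 10·log₁₀ N.
L_total = 84 + 10·log₁₀(4) = 84 + 6.021 = 90.02 dB SPL.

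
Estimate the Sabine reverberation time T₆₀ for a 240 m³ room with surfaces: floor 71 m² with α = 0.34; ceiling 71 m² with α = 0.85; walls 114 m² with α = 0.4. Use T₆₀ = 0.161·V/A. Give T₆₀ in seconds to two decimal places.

Total absorption A = 71·0.34 + 71·0.85 + 114·0.4 = 130.09 m² sabins.
T₆₀ = 0.161·V/A = 0.161·240/130.09 = 0.297 s.

0.30 s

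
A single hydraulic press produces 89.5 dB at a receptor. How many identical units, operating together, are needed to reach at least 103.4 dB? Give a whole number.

25

Need L₁ + 10·log₁₀ N ≥ 103.4, i.e. log₁₀ N ≥ 1.39.
N ≥ 10^(13.9/10) = 24.547, so N = 25.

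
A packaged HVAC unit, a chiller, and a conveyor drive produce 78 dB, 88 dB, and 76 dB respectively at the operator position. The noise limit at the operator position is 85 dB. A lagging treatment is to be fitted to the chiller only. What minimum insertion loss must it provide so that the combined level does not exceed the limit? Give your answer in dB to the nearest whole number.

The untreated sources together contribute 10^(78/10) + 10^(76/10) = 1.029e+08, i.e. 80.12 dB.
The limit corresponds to 10^(85/10) = 3.162e+08; subtracting the fixed part leaves 2.133e+08 for the chiller, i.e. 83.29 dB.
Required insertion loss = 88 − 83.29 = 4.71 dB.

5 dB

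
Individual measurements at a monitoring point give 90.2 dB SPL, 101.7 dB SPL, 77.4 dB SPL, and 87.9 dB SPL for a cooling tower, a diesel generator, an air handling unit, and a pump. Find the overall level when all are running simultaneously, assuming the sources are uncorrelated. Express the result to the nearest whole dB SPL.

102 dB SPL

For uncorrelated sources the intensities add, so convert each level to linear form, sum, and take 10·log₁₀ of the total.
Σ 10^(L/10) = 10^(90.2/10) + 10^(101.7/10) + 10^(77.4/10) + 10^(87.9/10) = 1.651e+10.
L_total = 10·log₁₀(1.651e+10) = 102.18 dB SPL.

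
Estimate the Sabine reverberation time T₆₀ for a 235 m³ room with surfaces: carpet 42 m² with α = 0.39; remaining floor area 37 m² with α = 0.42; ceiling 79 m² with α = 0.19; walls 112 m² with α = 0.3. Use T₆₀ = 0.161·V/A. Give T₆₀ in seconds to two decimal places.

0.47 s

Summing Sᵢαᵢ: 42·0.39 + 37·0.42 + 79·0.19 + 112·0.3 = 80.53 m².
T₆₀ = 0.161 × 235 / 80.53 = 0.470 s.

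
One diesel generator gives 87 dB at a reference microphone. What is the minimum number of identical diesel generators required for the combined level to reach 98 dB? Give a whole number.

13

The shortfall is 98 − 87 = 11.0 dB, and N units add 10·log₁₀ N, so need 10·log₁₀ N ≥ 11.0.
N ≥ 10^(11.0/10) = 12.589, so N = 13.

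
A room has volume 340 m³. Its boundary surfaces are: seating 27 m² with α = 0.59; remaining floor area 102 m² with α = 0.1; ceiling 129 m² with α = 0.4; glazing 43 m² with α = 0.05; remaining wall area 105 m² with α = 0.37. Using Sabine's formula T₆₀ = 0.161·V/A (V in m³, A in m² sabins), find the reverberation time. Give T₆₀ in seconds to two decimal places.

0.46 s

Summing Sᵢαᵢ: 27·0.59 + 102·0.1 + 129·0.4 + 43·0.05 + 105·0.37 = 118.73 m².
T₆₀ = 0.161·V/A = 0.161·340/118.73 = 0.461 s.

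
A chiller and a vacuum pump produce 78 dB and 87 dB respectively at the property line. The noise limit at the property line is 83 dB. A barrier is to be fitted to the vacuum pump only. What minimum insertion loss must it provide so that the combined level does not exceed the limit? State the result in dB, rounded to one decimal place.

5.7 dB

Everything except the vacuum pump sums to 10^(78/10) = 6.310e+07 in linear terms, 78.00 dB.
To meet 83 dB overall, the treated vacuum pump may contribute at most 10^(83/10) − 6.310e+07 = 1.364e+08, i.e. 81.35 dB.
So the vacuum pump must be reduced from 87 to 81.35 dB: IL = 5.65 dB.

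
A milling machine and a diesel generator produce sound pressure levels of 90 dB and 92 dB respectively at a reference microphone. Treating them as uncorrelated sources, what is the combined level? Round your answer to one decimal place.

Incoherent sources combine by intensity addition: L_total = 10·log₁₀(Σ 10^(L_i/10)).
Σ 10^(L/10) = 10^(90/10) + 10^(92/10) = 2.585e+09.
L_total = 10·log₁₀(2.585e+09) = 94.12 dB.

94.1 dB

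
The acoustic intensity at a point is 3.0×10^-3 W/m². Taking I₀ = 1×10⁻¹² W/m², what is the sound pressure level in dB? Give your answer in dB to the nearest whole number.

I/I₀ = 3.0×10^-3/10⁻¹² = 3.0×10^9, and L = 10·log₁₀(I/I₀).
L = 10·(0.4771 + 9) = 94.77 dB.

95 dB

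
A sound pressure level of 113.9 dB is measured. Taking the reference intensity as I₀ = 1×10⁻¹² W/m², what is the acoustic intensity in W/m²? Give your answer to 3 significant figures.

0.245 W/m²

L = 10·log₁₀(I/I₀) ⇒ I = I₀·10^(L/10) = 10⁻¹² × 10^11.39.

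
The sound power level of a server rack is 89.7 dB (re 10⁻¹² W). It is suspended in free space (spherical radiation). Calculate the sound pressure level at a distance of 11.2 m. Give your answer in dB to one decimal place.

L_p = L_w − 10·log₁₀(4π·r²) with r = 11.2 m.
4π·r² = 1576 m², 10·log₁₀ of that is 31.976 dB.
L_p = 89.7 − 31.976 = 57.72 dB.

57.7 dB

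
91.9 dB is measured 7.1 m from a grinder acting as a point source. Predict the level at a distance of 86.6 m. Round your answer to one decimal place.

Point-source attenuation: ΔL = 20·log₁₀(r₂/r₁) = 20·log₁₀(86.6/7.1) = 21.725 dB.
L₂ = 91.9 − 20·log₁₀(86.6/7.1) = 91.9 − 21.725 = 70.17 dB.

70.2 dB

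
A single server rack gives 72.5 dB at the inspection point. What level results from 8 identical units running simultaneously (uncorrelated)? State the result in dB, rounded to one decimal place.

L_total = L₁ + 10·log₁₀ N for N identical incoherent sources.
L_total = 72.5 + 10·log₁₀(8) = 72.5 + 9.031 = 81.53 dB.

81.5 dB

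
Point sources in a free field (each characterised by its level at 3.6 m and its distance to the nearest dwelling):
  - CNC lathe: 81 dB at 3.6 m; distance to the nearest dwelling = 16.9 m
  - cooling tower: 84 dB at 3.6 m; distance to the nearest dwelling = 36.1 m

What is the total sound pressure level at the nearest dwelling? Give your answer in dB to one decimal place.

Apply inverse-square spreading to bring every level to the receiver, then sum 10^(L/10).
CNC lathe: 81 − 20·log₁₀(16.9/3.6) = 81 − 13.43 = 67.57 dB.
cooling tower: 84 − 20·log₁₀(36.1/3.6) = 84 − 20.02 = 63.98 dB.
Σ 10^(L/10) = 8.211e+06 → L_total = 10·log₁₀(8.211e+06) = 69.14 dB.

69.1 dB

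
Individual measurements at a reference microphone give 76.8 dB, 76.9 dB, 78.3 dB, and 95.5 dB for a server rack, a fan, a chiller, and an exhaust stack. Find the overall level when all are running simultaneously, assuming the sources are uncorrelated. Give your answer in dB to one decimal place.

95.7 dB

For uncorrelated sources the intensities add, so convert each level to linear form, sum, and take 10·log₁₀ of the total.
Σ 10^(L/10) = 10^(76.8/10) + 10^(76.9/10) + 10^(78.3/10) + 10^(95.5/10) = 3.713e+09.
L_total = 10·log₁₀(3.713e+09) = 95.70 dB.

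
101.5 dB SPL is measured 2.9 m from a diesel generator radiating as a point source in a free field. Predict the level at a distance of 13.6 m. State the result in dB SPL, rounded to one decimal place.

88.1 dB SPL

Spherical spreading from a point source gives a 20·log₁₀(r₂/r₁) drop.
L₂ = 101.5 − 20·log₁₀(13.6/2.9) = 101.5 − 13.423 = 88.08 dB SPL.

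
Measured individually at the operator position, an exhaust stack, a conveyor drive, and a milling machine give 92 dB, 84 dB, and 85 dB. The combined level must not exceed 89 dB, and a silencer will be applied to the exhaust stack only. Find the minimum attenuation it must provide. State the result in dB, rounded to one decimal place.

The untreated sources together contribute 10^(84/10) + 10^(85/10) = 5.674e+08, i.e. 87.54 dB.
To meet 89 dB overall, the treated exhaust stack may contribute at most 10^(89/10) − 5.674e+08 = 2.269e+08, i.e. 83.56 dB.
Required insertion loss = 92 − 83.56 = 8.44 dB.

8.4 dB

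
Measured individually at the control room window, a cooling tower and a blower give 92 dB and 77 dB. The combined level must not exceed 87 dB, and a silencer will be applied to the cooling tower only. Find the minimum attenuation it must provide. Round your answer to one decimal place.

Fixed contribution from the other source: Σ 10^(L/10) = 10^(77/10) = 5.012e+07 (77.00 dB).
To meet 87 dB overall, the treated cooling tower may contribute at most 10^(87/10) − 5.012e+07 = 4.511e+08, i.e. 86.54 dB.
So the cooling tower must be reduced from 92 to 86.54 dB: IL = 5.46 dB.

5.5 dB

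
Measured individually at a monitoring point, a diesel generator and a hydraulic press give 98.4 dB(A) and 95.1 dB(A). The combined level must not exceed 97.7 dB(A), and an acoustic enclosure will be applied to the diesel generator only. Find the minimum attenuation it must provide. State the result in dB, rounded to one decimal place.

4.2 dB

Everything except the diesel generator sums to 10^(95.1/10) = 3.236e+09 in linear terms, 95.10 dB(A).
The limit corresponds to 10^(97.7/10) = 5.888e+09; subtracting the fixed part leaves 2.652e+09 for the diesel generator, i.e. 94.24 dB(A).
So the diesel generator must be reduced from 98.4 to 94.24 dB(A): IL = 4.16 dB.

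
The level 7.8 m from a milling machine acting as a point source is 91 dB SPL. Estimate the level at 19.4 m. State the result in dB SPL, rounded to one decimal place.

Point-source attenuation: ΔL = 20·log₁₀(r₂/r₁) = 20·log₁₀(19.4/7.8) = 7.914 dB.
L₂ = 91 − 20·log₁₀(19.4/7.8) = 91 − 7.914 = 83.09 dB SPL.

83.1 dB SPL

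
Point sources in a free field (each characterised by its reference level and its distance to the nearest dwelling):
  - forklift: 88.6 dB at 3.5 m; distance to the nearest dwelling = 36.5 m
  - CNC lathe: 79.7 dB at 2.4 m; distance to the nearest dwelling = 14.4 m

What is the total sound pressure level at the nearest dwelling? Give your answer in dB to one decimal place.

Apply inverse-square spreading to bring every level to the receiver, then sum 10^(L/10).
forklift: 88.6 − 20·log₁₀(36.5/3.5) = 88.6 − 20.36 = 68.24 dB.
CNC lathe: 79.7 − 20·log₁₀(14.4/2.4) = 79.7 − 15.56 = 64.14 dB.
Σ 10^(L/10) = 9.254e+06 → L_total = 10·log₁₀(9.254e+06) = 69.66 dB.

69.7 dB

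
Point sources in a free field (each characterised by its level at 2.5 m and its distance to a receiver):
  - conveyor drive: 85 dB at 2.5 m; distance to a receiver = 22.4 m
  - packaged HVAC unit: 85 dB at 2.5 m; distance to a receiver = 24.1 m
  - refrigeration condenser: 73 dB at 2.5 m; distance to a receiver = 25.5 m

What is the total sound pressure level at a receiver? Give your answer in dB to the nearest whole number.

Propagate each source to the receiver with L = L_ref − 20·log₁₀(r/r_ref), then add intensities.
conveyor drive: 85 − 20·log₁₀(22.4/2.5) = 85 − 19.05 = 65.95 dB.
packaged HVAC unit: 85 − 20·log₁₀(24.1/2.5) = 85 − 19.68 = 65.32 dB.
refrigeration condenser: 73 − 20·log₁₀(25.5/2.5) = 73 − 20.17 = 52.83 dB.
Σ 10^(L/10) = 7.534e+06 → L_total = 10·log₁₀(7.534e+06) = 68.77 dB.

69 dB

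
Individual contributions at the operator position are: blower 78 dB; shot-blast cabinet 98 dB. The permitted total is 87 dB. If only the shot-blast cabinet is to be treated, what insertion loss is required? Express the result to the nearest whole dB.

Fixed contribution from the other source: Σ 10^(L/10) = 10^(78/10) = 6.310e+07 (78.00 dB).
The limit corresponds to 10^(87/10) = 5.012e+08; subtracting the fixed part leaves 4.381e+08 for the shot-blast cabinet, i.e. 86.42 dB.
Required insertion loss = 98 − 86.42 = 11.58 dB.

12 dB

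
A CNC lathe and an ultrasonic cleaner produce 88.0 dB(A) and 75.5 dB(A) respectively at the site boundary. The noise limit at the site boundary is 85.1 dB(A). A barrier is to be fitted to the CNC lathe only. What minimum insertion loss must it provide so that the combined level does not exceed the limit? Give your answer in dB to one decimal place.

3.4 dB

Everything except the CNC lathe sums to 10^(75.5/10) = 3.548e+07 in linear terms, 75.50 dB(A).
The limit corresponds to 10^(85.1/10) = 3.236e+08; subtracting the fixed part leaves 2.881e+08 for the CNC lathe, i.e. 84.60 dB(A).
So the CNC lathe must be reduced from 88.0 to 84.60 dB(A): IL = 3.40 dB.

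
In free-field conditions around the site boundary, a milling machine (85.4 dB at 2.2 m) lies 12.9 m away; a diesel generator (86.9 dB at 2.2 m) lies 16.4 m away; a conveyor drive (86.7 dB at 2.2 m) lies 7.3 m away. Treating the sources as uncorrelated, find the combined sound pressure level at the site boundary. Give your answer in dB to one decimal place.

First find each source's level at the receiver (point-source: −20·log₁₀(r/r_ref)), then combine on an intensity basis.
milling machine: 85.4 − 20·log₁₀(12.9/2.2) = 85.4 − 15.36 = 70.04 dB.
diesel generator: 86.9 − 20·log₁₀(16.4/2.2) = 86.9 − 17.45 = 69.45 dB.
conveyor drive: 86.7 − 20·log₁₀(7.3/2.2) = 86.7 − 10.42 = 76.28 dB.
Σ 10^(L/10) = 6.138e+07 → L_total = 10·log₁₀(6.138e+07) = 77.88 dB.

77.9 dB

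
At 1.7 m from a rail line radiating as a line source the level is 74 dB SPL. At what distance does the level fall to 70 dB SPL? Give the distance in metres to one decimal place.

The 4.0 dB drop corresponds to a distance ratio of 10^(4.0/10) for a line source.
r₂ = 1.7·10^((74−70)/10) = 1.7·10^(4.0/10) = 4.27 m.

4.3 m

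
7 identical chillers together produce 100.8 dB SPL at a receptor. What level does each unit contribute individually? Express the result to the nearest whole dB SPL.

92 dB SPL

Dividing the total intensity by 7 lowers the level by 10·log₁₀ 7 = 8.451 dB: L₁ = 100.8 − 8.451.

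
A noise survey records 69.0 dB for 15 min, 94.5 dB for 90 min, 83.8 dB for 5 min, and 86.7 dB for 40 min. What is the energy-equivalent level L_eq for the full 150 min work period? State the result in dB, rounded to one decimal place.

The energy average is taken in the linear domain: L_eq = 10·log₁₀[(Σ tᵢ·10^(Lᵢ/10))/T], T = 150 min.
Σ tᵢ·10^(Lᵢ/10) = 15·10^(69.0/10) + 90·10^(94.5/10) + 5·10^(83.8/10) + 40·10^(86.7/10) = 2.737e+11.
L_eq = 10·log₁₀(2.737e+11/150) = 92.61 dB.

92.6 dB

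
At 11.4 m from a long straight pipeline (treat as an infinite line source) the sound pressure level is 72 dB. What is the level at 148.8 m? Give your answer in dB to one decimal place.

Line-source attenuation: ΔL = 10·log₁₀(r₂/r₁) = 10·log₁₀(148.8/11.4) = 11.157 dB.
L₂ = 72 − 10·log₁₀(148.8/11.4) = 72 − 11.157 = 60.84 dB.

60.8 dB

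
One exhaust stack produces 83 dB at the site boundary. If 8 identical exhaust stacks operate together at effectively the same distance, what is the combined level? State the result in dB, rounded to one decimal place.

L_total = L₁ + 10·log₁₀ N for N identical incoherent sources.
L_total = 83 + 10·log₁₀(8) = 83 + 9.031 = 92.03 dB.

92.0 dB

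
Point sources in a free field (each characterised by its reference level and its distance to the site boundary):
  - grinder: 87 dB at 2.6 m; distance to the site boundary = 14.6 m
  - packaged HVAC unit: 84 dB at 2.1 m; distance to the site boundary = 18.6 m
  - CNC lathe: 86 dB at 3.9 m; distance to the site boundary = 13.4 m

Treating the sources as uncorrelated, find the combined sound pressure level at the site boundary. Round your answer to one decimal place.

77.2 dB

Propagate each source to the receiver with L = L_ref − 20·log₁₀(r/r_ref), then add intensities.
grinder: 87 − 20·log₁₀(14.6/2.6) = 87 − 14.99 = 72.01 dB.
packaged HVAC unit: 84 − 20·log₁₀(18.6/2.1) = 84 − 18.95 = 65.05 dB.
CNC lathe: 86 − 20·log₁₀(13.4/3.9) = 86 − 10.72 = 75.28 dB.
Σ 10^(L/10) = 5.282e+07 → L_total = 10·log₁₀(5.282e+07) = 77.23 dB.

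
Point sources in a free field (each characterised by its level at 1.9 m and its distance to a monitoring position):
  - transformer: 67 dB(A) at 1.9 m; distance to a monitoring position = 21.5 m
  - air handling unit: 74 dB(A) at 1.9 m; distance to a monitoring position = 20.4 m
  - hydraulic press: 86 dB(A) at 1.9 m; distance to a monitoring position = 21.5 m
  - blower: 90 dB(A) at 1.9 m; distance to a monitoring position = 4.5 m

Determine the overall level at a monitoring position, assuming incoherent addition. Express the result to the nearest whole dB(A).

Propagate each source to the receiver with L = L_ref − 20·log₁₀(r/r_ref), then add intensities.
transformer: 67 − 20·log₁₀(21.5/1.9) = 67 − 21.07 = 45.93 dB(A).
air handling unit: 74 − 20·log₁₀(20.4/1.9) = 74 − 20.62 = 53.38 dB(A).
hydraulic press: 86 − 20·log₁₀(21.5/1.9) = 86 − 21.07 = 64.93 dB(A).
blower: 90 − 20·log₁₀(4.5/1.9) = 90 − 7.49 = 82.51 dB(A).
Σ 10^(L/10) = 1.816e+08 → L_total = 10·log₁₀(1.816e+08) = 82.59 dB(A).

83 dB(A)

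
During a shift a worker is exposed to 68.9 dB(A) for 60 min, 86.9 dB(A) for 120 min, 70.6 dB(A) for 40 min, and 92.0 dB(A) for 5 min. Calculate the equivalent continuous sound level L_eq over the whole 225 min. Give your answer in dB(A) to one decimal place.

84.8 dB(A)

L_eq = 10·log₁₀[(1/T)·Σ tᵢ·10^(Lᵢ/10)] with T = 225 min.
Σ tᵢ·10^(Lᵢ/10) = 60·10^(68.9/10) + 120·10^(86.9/10) + 40·10^(70.6/10) + 5·10^(92.0/10) = 6.762e+10.
L_eq = 10·log₁₀(6.762e+10/225) = 84.78 dB(A).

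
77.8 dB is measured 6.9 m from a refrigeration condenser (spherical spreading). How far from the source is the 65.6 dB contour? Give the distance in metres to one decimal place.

The 12.2 dB drop corresponds to a distance ratio of 10^(12.2/20) for a point source.
r₂ = 6.9·10^((77.8−65.6)/20) = 6.9·10^(12.2/20) = 28.11 m.

28.1 m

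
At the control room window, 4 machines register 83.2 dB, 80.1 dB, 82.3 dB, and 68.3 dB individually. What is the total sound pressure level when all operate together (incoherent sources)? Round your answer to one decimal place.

Incoherent sources combine by intensity addition: L_total = 10·log₁₀(Σ 10^(L_i/10)).
Σ 10^(L/10) = 10^(83.2/10) + 10^(80.1/10) + 10^(82.3/10) + 10^(68.3/10) = 4.878e+08.
L_total = 10·log₁₀(4.878e+08) = 86.88 dB.

86.9 dB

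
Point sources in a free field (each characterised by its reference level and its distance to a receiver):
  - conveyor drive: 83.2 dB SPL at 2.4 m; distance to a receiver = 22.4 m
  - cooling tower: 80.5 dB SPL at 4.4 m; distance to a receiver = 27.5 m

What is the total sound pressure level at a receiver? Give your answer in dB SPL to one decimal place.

First find each source's level at the receiver (point-source: −20·log₁₀(r/r_ref)), then combine on an intensity basis.
conveyor drive: 83.2 − 20·log₁₀(22.4/2.4) = 83.2 − 19.40 = 63.80 dB SPL.
cooling tower: 80.5 − 20·log₁₀(27.5/4.4) = 80.5 − 15.92 = 64.58 dB SPL.
Σ 10^(L/10) = 5.271e+06 → L_total = 10·log₁₀(5.271e+06) = 67.22 dB SPL.

67.2 dB SPL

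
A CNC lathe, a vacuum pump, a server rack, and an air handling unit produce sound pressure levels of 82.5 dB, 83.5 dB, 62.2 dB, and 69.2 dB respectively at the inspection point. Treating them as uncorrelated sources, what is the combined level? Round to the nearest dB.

86 dB

Incoherent sources combine by intensity addition: L_total = 10·log₁₀(Σ 10^(L_i/10)).
Σ 10^(L/10) = 10^(82.5/10) + 10^(83.5/10) + 10^(62.2/10) + 10^(69.2/10) = 4.117e+08.
L_total = 10·log₁₀(4.117e+08) = 86.15 dB.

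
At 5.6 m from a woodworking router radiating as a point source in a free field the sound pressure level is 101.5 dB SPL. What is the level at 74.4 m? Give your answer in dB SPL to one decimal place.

For a point source, L₂ = L₁ − 20·log₁₀(r₂/r₁).
L₂ = 101.5 − 20·log₁₀(74.4/5.6) = 101.5 − 22.468 = 79.03 dB SPL.

79.0 dB SPL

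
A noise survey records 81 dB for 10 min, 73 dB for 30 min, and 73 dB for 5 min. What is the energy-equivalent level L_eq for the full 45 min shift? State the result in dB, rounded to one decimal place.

76.4 dB

The energy average is taken in the linear domain: L_eq = 10·log₁₀[(Σ tᵢ·10^(Lᵢ/10))/T], T = 45 min.
Σ tᵢ·10^(Lᵢ/10) = 10·10^(81/10) + 30·10^(73/10) + 5·10^(73/10) = 1.957e+09.
L_eq = 10·log₁₀(1.957e+09/45) = 76.38 dB.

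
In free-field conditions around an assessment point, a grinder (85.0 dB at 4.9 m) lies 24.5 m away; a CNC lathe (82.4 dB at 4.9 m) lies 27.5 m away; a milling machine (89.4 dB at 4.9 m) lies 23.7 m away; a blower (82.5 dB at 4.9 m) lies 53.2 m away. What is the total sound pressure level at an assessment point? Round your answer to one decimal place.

77.6 dB

First find each source's level at the receiver (point-source: −20·log₁₀(r/r_ref)), then combine on an intensity basis.
grinder: 85.0 − 20·log₁₀(24.5/4.9) = 85.0 − 13.98 = 71.02 dB.
CNC lathe: 82.4 − 20·log₁₀(27.5/4.9) = 82.4 − 14.98 = 67.42 dB.
milling machine: 89.4 − 20·log₁₀(23.7/4.9) = 89.4 − 13.69 = 75.71 dB.
blower: 82.5 − 20·log₁₀(53.2/4.9) = 82.5 − 20.71 = 61.79 dB.
Σ 10^(L/10) = 5.691e+07 → L_total = 10·log₁₀(5.691e+07) = 77.55 dB.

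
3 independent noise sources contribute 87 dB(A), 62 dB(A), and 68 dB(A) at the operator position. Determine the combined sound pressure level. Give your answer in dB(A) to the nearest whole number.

87 dB(A)

Incoherent sources combine by intensity addition: L_total = 10·log₁₀(Σ 10^(L_i/10)).
Σ 10^(L/10) = 10^(87/10) + 10^(62/10) + 10^(68/10) = 5.091e+08.
L_total = 10·log₁₀(5.091e+08) = 87.07 dB(A).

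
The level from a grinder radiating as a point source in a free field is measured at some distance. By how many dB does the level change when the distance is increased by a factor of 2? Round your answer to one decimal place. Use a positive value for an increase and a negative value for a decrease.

With spherical spreading the level changes by −20·log₁₀(r₂/r₁).
ΔL = −20·log₁₀(2) = -6.02 dB.

-6.0 dB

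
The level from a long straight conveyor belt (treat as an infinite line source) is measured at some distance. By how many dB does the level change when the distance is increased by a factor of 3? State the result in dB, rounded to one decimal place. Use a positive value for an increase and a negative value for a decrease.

-4.8 dB

A line source loses 3 dB per doubling of distance; generally ΔL = −10·log₁₀(r₂/r₁).
ΔL = −10·log₁₀(3) = -4.77 dB.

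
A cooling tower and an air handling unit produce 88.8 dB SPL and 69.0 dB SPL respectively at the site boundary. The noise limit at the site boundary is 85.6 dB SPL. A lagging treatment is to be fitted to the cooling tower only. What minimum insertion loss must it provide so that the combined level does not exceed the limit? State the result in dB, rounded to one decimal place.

The untreated sources together contribute 10^(69.0/10) = 7.943e+06, i.e. 69.00 dB SPL.
The limit corresponds to 10^(85.6/10) = 3.631e+08; subtracting the fixed part leaves 3.551e+08 for the cooling tower, i.e. 85.50 dB SPL.
Required insertion loss = 88.8 − 85.50 = 3.30 dB.

3.3 dB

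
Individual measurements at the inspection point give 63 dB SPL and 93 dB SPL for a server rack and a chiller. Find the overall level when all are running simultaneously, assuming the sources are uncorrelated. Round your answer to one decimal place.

For uncorrelated sources the intensities add, so convert each level to linear form, sum, and take 10·log₁₀ of the total.
Σ 10^(L/10) = 10^(63/10) + 10^(93/10) = 1.997e+09.
L_total = 10·log₁₀(1.997e+09) = 93.00 dB SPL.

93.0 dB SPL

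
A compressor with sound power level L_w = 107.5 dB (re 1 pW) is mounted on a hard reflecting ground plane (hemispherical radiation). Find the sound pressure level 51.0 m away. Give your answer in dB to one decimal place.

65.4 dB

The power spreads over a hemisphere of area 2π·r², so L_p = L_w − 10·log₁₀(2π·r²).
2π·r² = 1.634e+04 m², 10·log₁₀ of that is 42.133 dB.
L_p = 107.5 − 42.133 = 65.37 dB.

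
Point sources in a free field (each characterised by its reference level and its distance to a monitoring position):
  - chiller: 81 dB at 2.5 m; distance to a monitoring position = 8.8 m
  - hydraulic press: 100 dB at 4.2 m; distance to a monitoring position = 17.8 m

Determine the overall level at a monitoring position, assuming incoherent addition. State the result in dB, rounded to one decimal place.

87.5 dB

Propagate each source to the receiver with L = L_ref − 20·log₁₀(r/r_ref), then add intensities.
chiller: 81 − 20·log₁₀(8.8/2.5) = 81 − 10.93 = 70.07 dB.
hydraulic press: 100 − 20·log₁₀(17.8/4.2) = 100 − 12.54 = 87.46 dB.
Σ 10^(L/10) = 5.669e+08 → L_total = 10·log₁₀(5.669e+08) = 87.54 dB.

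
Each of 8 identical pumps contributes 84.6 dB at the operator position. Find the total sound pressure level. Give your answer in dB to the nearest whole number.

94 dB

L_total = L₁ + 10·log₁₀ N for N identical incoherent sources.
L_total = 84.6 + 10·log₁₀(8) = 84.6 + 9.031 = 93.63 dB.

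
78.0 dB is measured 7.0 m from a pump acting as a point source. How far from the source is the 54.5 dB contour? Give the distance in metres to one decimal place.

104.7 m

For a point source L₁ − L₂ = 20·log₁₀(r₂/r₁), so r₂ = r₁·10^((L₁−L₂)/20).
r₂ = 7.0·10^((78.0−54.5)/20) = 7.0·10^(23.5/20) = 104.74 m.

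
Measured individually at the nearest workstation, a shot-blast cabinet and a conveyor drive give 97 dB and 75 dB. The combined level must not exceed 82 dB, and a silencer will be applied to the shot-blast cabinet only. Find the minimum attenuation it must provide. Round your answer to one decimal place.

Fixed contribution from the other source: Σ 10^(L/10) = 10^(75/10) = 3.162e+07 (75.00 dB).
To meet 82 dB overall, the treated shot-blast cabinet may contribute at most 10^(82/10) − 3.162e+07 = 1.269e+08, i.e. 81.03 dB.
Required insertion loss = 97 − 81.03 = 15.97 dB.

16.0 dB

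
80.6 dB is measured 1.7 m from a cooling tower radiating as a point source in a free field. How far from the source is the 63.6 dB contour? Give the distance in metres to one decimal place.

The 17.0 dB drop corresponds to a distance ratio of 10^(17.0/20) for a point source.
r₂ = 1.7·10^((80.6−63.6)/20) = 1.7·10^(17.0/20) = 12.04 m.

12.0 m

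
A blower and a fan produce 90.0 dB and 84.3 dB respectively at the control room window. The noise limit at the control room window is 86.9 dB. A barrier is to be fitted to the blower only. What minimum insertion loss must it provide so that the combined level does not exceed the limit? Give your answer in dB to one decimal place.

Everything except the blower sums to 10^(84.3/10) = 2.692e+08 in linear terms, 84.30 dB.
To meet 86.9 dB overall, the treated blower may contribute at most 10^(86.9/10) − 2.692e+08 = 2.206e+08, i.e. 83.44 dB.
So the blower must be reduced from 90.0 to 83.44 dB: IL = 6.56 dB.

6.6 dB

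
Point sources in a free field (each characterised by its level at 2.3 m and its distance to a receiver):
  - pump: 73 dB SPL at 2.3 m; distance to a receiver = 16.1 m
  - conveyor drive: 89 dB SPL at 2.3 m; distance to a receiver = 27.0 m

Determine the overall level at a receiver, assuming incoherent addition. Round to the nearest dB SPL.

Propagate each source to the receiver with L = L_ref − 20·log₁₀(r/r_ref), then add intensities.
pump: 73 − 20·log₁₀(16.1/2.3) = 73 − 16.90 = 56.10 dB SPL.
conveyor drive: 89 − 20·log₁₀(27.0/2.3) = 89 − 21.39 = 67.61 dB SPL.
Σ 10^(L/10) = 6.171e+06 → L_total = 10·log₁₀(6.171e+06) = 67.90 dB SPL.

68 dB SPL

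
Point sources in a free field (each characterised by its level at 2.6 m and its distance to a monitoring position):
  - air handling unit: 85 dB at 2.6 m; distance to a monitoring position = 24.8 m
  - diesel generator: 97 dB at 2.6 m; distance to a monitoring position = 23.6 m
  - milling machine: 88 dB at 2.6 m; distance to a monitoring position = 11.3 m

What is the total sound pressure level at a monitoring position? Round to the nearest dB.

Propagate each source to the receiver with L = L_ref − 20·log₁₀(r/r_ref), then add intensities.
air handling unit: 85 − 20·log₁₀(24.8/2.6) = 85 − 19.59 = 65.41 dB.
diesel generator: 97 − 20·log₁₀(23.6/2.6) = 97 − 19.16 = 77.84 dB.
milling machine: 88 − 20·log₁₀(11.3/2.6) = 88 − 12.76 = 75.24 dB.
Σ 10^(L/10) = 9.771e+07 → L_total = 10·log₁₀(9.771e+07) = 79.90 dB.

80 dB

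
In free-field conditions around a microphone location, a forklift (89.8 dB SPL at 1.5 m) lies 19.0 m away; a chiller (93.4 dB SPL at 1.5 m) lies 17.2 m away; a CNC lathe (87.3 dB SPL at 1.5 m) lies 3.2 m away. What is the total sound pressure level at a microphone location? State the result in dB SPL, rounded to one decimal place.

81.5 dB SPL

First find each source's level at the receiver (point-source: −20·log₁₀(r/r_ref)), then combine on an intensity basis.
forklift: 89.8 − 20·log₁₀(19.0/1.5) = 89.8 − 22.05 = 67.75 dB SPL.
chiller: 93.4 − 20·log₁₀(17.2/1.5) = 93.4 − 21.19 = 72.21 dB SPL.
CNC lathe: 87.3 − 20·log₁₀(3.2/1.5) = 87.3 − 6.58 = 80.72 dB SPL.
Σ 10^(L/10) = 1.406e+08 → L_total = 10·log₁₀(1.406e+08) = 81.48 dB SPL.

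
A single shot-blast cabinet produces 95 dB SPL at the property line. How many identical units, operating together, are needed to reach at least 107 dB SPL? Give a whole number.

16

The shortfall is 107 − 95 = 12.0 dB, and N units add 10·log₁₀ N, so need 10·log₁₀ N ≥ 12.0.
N ≥ 10^(12.0/10) = 15.849, so N = 16.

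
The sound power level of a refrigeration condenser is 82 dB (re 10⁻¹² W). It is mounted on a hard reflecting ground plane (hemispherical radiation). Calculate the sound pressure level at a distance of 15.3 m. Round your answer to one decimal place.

50.3 dB

Free-field hemispherical radiation: L_p = L_w − 10·log₁₀(2π·r²), r = 15.3 m.
2π·r² = 1471 m², 10·log₁₀ of that is 31.676 dB.
L_p = 82 − 31.676 = 50.32 dB.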